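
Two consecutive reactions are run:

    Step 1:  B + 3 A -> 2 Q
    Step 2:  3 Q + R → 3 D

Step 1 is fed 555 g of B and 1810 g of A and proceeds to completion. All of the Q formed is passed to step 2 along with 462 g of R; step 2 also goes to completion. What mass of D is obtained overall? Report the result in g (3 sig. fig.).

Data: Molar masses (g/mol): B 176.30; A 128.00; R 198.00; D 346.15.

2180 g

Step 1:
n(B) = 555.0 / 176.30 = 3.148 mol
n(A) = 1810 / 128.00 = 14.14 mol
n/ν for B = 3.148/1 = 3.148
n/ν for A = 14.14/3 = 4.713
Smallest n/ν is B → limiting reagent.
n(Q) produced = (2/1) × 3.148 = 6.296 mol
Step 2:
n(Q) available = 6.296 mol
n(R) = 462.0 / 198.00 = 2.333 mol
n/ν for Q = 6.296/3 = 2.099
n/ν for R = 2.333/1 = 2.333
Smallest n/ν is Q → limiting reagent.
n(D) = (3/3) × 6.296 = 6.296 mol
mass = 6.296 × 346.15 = 2179 g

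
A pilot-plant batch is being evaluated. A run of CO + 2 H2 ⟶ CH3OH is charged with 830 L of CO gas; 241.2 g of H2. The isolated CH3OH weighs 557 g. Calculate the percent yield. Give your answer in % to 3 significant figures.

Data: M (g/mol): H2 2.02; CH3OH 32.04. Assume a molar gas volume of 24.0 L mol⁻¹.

n(CO) = 830.0 / 24.0 = 34.58 mol
n(H2) = 241.2 / 2.02 = 119.4 mol
n/ν → CO: 34.58, H2: 59.70; CO is limiting.
theoretical n(CH3OH) = (1/1) × 34.58 = 34.58 mol → 1108 g
% yield = 557 / 1108 × 100 = 50.27 %

50.3 %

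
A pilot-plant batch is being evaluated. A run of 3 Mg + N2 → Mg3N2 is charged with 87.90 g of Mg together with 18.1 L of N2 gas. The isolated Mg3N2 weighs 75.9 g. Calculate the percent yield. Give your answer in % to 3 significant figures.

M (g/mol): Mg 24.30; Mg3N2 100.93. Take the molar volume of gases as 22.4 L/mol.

n(Mg) = 87.90 / 24.30 = 3.617 mol
n(N2) = 18.10 / 22.4 = 0.8080 mol
n/ν for Mg = 3.617/3 = 1.206
n/ν for N2 = 0.8080/1 = 0.8080
Smallest n/ν is N2 → limiting reagent.
theoretical n(Mg3N2) = (1/1) × 0.8080 = 0.8080 mol → 81.55 g
% yield = 75.9 / 81.55 × 100 = 93.07 %

93.1 %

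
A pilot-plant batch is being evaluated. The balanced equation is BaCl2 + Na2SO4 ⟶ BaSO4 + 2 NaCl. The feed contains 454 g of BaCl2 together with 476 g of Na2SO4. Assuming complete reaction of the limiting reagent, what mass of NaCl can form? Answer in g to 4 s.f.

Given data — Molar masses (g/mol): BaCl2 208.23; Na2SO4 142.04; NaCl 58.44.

n(BaCl2) = 454.0 / 208.23 = 2.180 mol
n(Na2SO4) = 476.0 / 142.04 = 3.351 mol
n/ν for BaCl2 = 2.180/1 = 2.180
n/ν for Na2SO4 = 3.351/1 = 3.351
Smallest n/ν is BaCl2 → limiting reagent.
n(NaCl) = (2/1) × 2.180 = 4.360 mol
mass = 4.360 × 58.44 = 254.8 g

254.8 g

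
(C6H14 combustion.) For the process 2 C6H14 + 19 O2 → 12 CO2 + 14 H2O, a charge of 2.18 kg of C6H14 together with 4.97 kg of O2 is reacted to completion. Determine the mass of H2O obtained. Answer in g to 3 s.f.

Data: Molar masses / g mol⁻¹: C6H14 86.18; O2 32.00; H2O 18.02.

2060 g

n(C6H14) = 2.180×1000 / 86.18 = 25.30 mol
n(O2) = 4.970×1000 / 32.00 = 155.3 mol
n/ν → C6H14: 12.65, O2: 8.174; O2 is limiting.
n(H2O) = (14/19) × 155.3 = 114.4 mol
mass = 114.4 × 18.02 = 2061 g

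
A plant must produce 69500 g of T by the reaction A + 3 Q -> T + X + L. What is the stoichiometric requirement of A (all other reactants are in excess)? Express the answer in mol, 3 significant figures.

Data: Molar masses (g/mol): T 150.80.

n(T) = 69500 / 150.80 = 460.9 mol
n(A) = (1/1) × 460.9 = 460.9 mol

461 mol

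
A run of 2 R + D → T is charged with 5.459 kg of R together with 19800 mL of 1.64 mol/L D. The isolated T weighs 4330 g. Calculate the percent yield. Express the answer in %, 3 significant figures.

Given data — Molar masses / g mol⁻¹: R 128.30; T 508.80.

n(R) = 5.459×1000 / 128.30 = 42.55 mol
n(D) = 1.64 × 19800/1000 = 32.47 mol
n/ν for R = 42.55/2 = 21.28
n/ν for D = 32.47/1 = 32.47
Smallest n/ν is R → limiting reagent.
theoretical n(T) = (1/2) × 42.55 = 21.28 mol → 10830 g
% yield = 4330 / 10830 × 100 = 39.98 %

40.0 %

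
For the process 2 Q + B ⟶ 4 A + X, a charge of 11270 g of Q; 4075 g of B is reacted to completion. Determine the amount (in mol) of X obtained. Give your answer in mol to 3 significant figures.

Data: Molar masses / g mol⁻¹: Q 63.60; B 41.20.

n(Q) = 11270 / 63.60 = 177.2 mol
n(B) = 4075 / 41.20 = 98.91 mol
n/ν for Q = 177.2/2 = 88.60
n/ν for B = 98.91/1 = 98.91
Smallest n/ν is Q → limiting reagent.
n(X) = (1/2) × 177.2 = 88.60 mol

88.6 mol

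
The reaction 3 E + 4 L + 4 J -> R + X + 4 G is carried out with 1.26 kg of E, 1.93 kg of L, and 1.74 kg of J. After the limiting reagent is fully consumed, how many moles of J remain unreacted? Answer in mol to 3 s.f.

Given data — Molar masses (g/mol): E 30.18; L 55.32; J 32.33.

n(E) = 1.260×1000 / 30.18 = 41.75 mol
n(L) = 1.930×1000 / 55.32 = 34.89 mol
n(J) = 1.740×1000 / 32.33 = 53.82 mol
n/ν for E = 41.75/3 = 13.92
n/ν for L = 34.89/4 = 8.723
n/ν for J = 53.82/4 = 13.46
Smallest n/ν is L → limiting reagent.
J consumed = (4/4) × 34.89 = 34.89 mol
J remaining = 53.82 − 34.89 = 18.93 mol

18.9 mol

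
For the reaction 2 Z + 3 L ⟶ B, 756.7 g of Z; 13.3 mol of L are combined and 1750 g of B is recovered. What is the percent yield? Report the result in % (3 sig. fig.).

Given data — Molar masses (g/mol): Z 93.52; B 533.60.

81.1 %

n(Z) = 756.7 / 93.52 = 8.091 mol
n(L) = 13.30 mol
n/ν for Z = 8.091/2 = 4.046
n/ν for L = 13.30/3 = 4.433
Smallest n/ν is Z → limiting reagent.
theoretical n(B) = (1/2) × 8.091 = 4.046 mol → 2159 g
% yield = 1750 / 2159 × 100 = 81.06 %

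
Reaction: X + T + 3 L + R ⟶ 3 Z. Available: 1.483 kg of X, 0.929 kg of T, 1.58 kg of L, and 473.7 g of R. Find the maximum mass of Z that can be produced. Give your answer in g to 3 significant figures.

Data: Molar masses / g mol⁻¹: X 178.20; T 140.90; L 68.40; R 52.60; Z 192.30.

n(X) = 1.483×1000 / 178.20 = 8.322 mol
n(T) = 0.9290×1000 / 140.90 = 6.593 mol
n(L) = 1.580×1000 / 68.40 = 23.10 mol
n(R) = 473.7 / 52.60 = 9.006 mol
n/ν → X: 8.322, T: 6.593, L: 7.700, R: 9.006; T is limiting.
n(Z) = (3/1) × 6.593 = 19.78 mol
mass = 19.78 × 192.30 = 3804 g

3800 g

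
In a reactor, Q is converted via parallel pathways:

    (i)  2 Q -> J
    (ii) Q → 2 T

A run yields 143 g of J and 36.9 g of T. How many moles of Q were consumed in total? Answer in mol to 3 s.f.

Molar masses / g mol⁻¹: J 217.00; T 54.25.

1.66 mol

n(J) = 143 / 217.00 = 0.6590 mol
n(T) = 36.9 / 54.25 = 0.6802 mol
n(Q) via (i) = (2/1)×0.6590 = 1.318 mol
n(Q) via (ii) = (1/2)×0.6802 = 0.3401 mol
total n(Q) = 1.318 + 0.3401 = 1.658 mol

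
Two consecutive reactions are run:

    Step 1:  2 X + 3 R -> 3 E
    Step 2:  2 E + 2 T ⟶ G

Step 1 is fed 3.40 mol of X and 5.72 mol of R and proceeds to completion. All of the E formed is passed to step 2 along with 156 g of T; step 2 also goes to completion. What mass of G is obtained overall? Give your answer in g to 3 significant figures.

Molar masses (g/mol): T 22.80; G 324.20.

Step 1:
n(X) = 3.400 mol
n(R) = 5.720 mol
n/ν for X = 3.400/2 = 1.700
n/ν for R = 5.720/3 = 1.907
Smallest n/ν is X → limiting reagent.
n(E) produced = (3/2) × 3.400 = 5.100 mol
Step 2:
n(E) available = 5.100 mol
n(T) = 156.0 / 22.80 = 6.842 mol
n/ν for E = 5.100/2 = 2.550
n/ν for T = 6.842/2 = 3.421
Smallest n/ν is E → limiting reagent.
n(G) = (1/2) × 5.100 = 2.550 mol
mass = 2.550 × 324.20 = 826.7 g

827 g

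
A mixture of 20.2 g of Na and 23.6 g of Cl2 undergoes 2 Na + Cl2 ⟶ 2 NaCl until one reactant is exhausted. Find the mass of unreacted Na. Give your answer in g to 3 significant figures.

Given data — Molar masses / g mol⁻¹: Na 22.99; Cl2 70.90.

n(Na) = 20.20 / 22.99 = 0.8786 mol
n(Cl2) = 23.60 / 70.90 = 0.3329 mol
n/ν for Na = 0.8786/2 = 0.4393
n/ν for Cl2 = 0.3329/1 = 0.3329
Smallest n/ν is Cl2 → limiting reagent.
Na consumed = (2/1) × 0.3329 = 0.6658 mol
Na remaining = 0.8786 − 0.6658 = 0.2128 mol
mass = 0.2128 × 22.99 = 4.892 g

4.89 g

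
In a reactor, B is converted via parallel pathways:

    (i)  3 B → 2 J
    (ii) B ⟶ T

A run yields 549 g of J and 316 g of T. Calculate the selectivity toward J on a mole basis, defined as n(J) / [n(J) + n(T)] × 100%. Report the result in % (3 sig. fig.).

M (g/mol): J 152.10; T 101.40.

53.7 %

n(J) = 549 / 152.10 = 3.609 mol
n(T) = 316 / 101.40 = 3.116 mol
selectivity = 3.609/(3.609+3.116) × 100 = 53.67 %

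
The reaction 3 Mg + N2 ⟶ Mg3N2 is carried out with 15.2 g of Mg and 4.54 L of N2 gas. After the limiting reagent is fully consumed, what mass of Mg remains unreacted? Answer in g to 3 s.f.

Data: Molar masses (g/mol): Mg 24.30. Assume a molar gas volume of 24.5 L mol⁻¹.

1.69 g

n(Mg) = 15.20 / 24.30 = 0.6255 mol
n(N2) = 4.540 / 24.5 = 0.1853 mol
n/ν → Mg: 0.2085, N2: 0.1853; N2 is limiting.
Mg consumed = (3/1) × 0.1853 = 0.5559 mol
Mg remaining = 0.6255 − 0.5559 = 0.06960 mol
mass = 0.06960 × 24.30 = 1.691 g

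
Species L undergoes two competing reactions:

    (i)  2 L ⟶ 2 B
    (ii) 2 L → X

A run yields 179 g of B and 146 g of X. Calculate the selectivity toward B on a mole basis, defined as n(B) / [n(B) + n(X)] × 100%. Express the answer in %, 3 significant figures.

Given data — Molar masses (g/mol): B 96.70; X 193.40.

n(B) = 179 / 96.70 = 1.851 mol
n(X) = 146 / 193.40 = 0.7549 mol
selectivity = 1.851/(1.851+0.7549) × 100 = 71.03 %

71.0 %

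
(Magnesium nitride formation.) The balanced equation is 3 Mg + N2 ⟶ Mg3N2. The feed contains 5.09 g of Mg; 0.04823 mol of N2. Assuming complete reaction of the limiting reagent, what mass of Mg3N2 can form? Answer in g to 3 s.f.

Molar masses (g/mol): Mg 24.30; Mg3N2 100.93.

n(Mg) = 5.090 / 24.30 = 0.2095 mol
n(N2) = 0.04823 mol
n/ν → Mg: 0.06983, N2: 0.04823; N2 is limiting.
n(Mg3N2) = (1/1) × 0.04823 = 0.04823 mol
mass = 0.04823 × 100.93 = 4.868 g

4.87 g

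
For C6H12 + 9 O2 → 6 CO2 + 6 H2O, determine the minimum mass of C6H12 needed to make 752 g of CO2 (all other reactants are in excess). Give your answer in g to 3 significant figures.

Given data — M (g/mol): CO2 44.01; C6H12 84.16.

n(CO2) = 752 / 44.01 = 17.09 mol
n(C6H12) = (1/6) × 17.09 = 2.848 mol
mass = 2.848 × 84.16 = 239.7 g

240 g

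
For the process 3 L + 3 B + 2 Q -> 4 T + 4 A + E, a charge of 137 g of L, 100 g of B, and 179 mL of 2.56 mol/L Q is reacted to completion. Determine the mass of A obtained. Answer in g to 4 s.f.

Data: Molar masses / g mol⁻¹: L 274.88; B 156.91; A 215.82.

n(L) = 137.0 / 274.88 = 0.4984 mol
n(B) = 100.0 / 156.91 = 0.6373 mol
n(Q) = 2.56 × 179.0/1000 = 0.4582 mol
n/ν → L: 0.1661, B: 0.2124, Q: 0.2291; L is limiting.
n(A) = (4/3) × 0.4984 = 0.6645 mol
mass = 0.6645 × 215.82 = 143.4 g

143.4 g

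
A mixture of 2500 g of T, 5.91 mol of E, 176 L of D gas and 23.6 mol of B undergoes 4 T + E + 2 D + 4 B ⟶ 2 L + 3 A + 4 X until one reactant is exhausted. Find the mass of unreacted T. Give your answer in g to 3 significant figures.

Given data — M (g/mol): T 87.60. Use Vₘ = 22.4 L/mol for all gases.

n(T) = 2500 / 87.60 = 28.54 mol
n(E) = 5.910 mol
n(D) = 176.0 / 22.4 = 7.857 mol
n(B) = 23.60 mol
n/ν for T = 28.54/4 = 7.135
n/ν for E = 5.910/1 = 5.910
n/ν for D = 7.857/2 = 3.929
n/ν for B = 23.60/4 = 5.900
Smallest n/ν is D → limiting reagent.
T consumed = (4/2) × 7.857 = 15.71 mol
T remaining = 28.54 − 15.71 = 12.83 mol
mass = 12.83 × 87.60 = 1124 g

1120 g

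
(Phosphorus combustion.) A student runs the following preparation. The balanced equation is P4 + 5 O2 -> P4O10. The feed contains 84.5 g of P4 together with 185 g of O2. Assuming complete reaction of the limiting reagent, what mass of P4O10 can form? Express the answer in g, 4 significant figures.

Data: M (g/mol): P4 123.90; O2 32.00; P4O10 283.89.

193.6 g

n(P4) = 84.50 / 123.90 = 0.6820 mol
n(O2) = 185.0 / 32.00 = 5.781 mol
n/ν → P4: 0.6820, O2: 1.156; P4 is limiting.
n(P4O10) = (1/1) × 0.6820 = 0.6820 mol
mass = 0.6820 × 283.89 = 193.6 g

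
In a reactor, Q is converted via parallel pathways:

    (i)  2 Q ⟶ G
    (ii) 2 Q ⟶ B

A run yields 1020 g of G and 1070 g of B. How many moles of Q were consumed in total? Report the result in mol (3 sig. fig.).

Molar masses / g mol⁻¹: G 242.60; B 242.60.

17.2 mol

n(G) = 1020 / 242.60 = 4.204 mol
n(B) = 1070 / 242.60 = 4.411 mol
n(Q) via (i) = (2/1)×4.204 = 8.408 mol
n(Q) via (ii) = (2/1)×4.411 = 8.822 mol
total n(Q) = 8.408 + 8.822 = 17.23 mol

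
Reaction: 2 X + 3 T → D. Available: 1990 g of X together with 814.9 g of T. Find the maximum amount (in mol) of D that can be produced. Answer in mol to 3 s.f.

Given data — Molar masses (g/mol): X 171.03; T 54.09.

5.02 mol

n(X) = 1990 / 171.03 = 11.64 mol
n(T) = 814.9 / 54.09 = 15.07 mol
n/ν for X = 11.64/2 = 5.820
n/ν for T = 15.07/3 = 5.023
Smallest n/ν is T → limiting reagent.
n(D) = (1/3) × 15.07 = 5.023 mol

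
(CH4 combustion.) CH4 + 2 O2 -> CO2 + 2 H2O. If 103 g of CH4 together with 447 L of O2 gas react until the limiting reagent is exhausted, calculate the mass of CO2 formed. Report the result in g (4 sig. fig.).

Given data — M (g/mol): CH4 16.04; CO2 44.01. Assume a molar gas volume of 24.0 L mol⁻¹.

282.6 g

n(CH4) = 103.0 / 16.04 = 6.421 mol
n(O2) = 447.0 / 24.0 = 18.63 mol
n/ν for CH4 = 6.421/1 = 6.421
n/ν for O2 = 18.63/2 = 9.315
Smallest n/ν is CH4 → limiting reagent.
n(CO2) = (1/1) × 6.421 = 6.421 mol
mass = 6.421 × 44.01 = 282.6 g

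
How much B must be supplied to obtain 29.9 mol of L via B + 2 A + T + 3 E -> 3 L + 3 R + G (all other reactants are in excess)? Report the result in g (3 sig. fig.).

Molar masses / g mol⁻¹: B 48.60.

n(L) = 29.90 mol
n(B) = (1/3) × 29.90 = 9.967 mol
mass = 9.967 × 48.60 = 484.4 g

484 g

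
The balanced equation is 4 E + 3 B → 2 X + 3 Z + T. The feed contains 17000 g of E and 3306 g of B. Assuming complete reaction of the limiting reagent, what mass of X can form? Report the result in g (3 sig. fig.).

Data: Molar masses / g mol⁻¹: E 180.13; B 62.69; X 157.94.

n(E) = 17000 / 180.13 = 94.38 mol
n(B) = 3306 / 62.69 = 52.74 mol
n/ν → E: 23.60, B: 17.58; B is limiting.
n(X) = (2/3) × 52.74 = 35.16 mol
mass = 35.16 × 157.94 = 5553 g

5550 g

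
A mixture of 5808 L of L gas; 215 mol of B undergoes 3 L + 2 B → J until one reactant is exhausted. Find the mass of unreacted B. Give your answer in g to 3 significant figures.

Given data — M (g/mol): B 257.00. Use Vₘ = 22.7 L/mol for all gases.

n(L) = 5808 / 22.7 = 255.9 mol
n(B) = 215.0 mol
n/ν for L = 255.9/3 = 85.30
n/ν for B = 215.0/2 = 107.5
Smallest n/ν is L → limiting reagent.
B consumed = (2/3) × 255.9 = 170.6 mol
B remaining = 215.0 − 170.6 = 44.40 mol
mass = 44.40 × 257.00 = 11410 g

11400 g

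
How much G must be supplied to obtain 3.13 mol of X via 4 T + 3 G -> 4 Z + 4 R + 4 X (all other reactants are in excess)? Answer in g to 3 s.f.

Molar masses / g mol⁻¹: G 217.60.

n(X) = 3.130 mol
n(G) = (3/4) × 3.130 = 2.348 mol
mass = 2.348 × 217.60 = 510.9 g

511 g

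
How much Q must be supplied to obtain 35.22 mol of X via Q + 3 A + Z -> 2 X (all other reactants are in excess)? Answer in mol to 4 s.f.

n(X) = 35.22 mol
n(Q) = (1/2) × 35.22 = 17.61 mol

17.61 mol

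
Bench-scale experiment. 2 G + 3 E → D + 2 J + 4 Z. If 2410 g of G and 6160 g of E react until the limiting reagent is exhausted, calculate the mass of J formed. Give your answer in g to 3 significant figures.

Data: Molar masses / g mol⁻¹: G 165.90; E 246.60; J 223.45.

3250 g

n(G) = 2410 / 165.90 = 14.53 mol
n(E) = 6160 / 246.60 = 24.98 mol
n/ν for G = 14.53/2 = 7.265
n/ν for E = 24.98/3 = 8.327
Smallest n/ν is G → limiting reagent.
n(J) = (2/2) × 14.53 = 14.53 mol
mass = 14.53 × 223.45 = 3247 g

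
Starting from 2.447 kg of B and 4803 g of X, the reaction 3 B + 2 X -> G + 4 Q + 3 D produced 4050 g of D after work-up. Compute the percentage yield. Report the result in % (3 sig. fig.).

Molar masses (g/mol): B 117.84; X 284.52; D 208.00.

n(B) = 2.447×1000 / 117.84 = 20.77 mol
n(X) = 4803 / 284.52 = 16.88 mol
n/ν → B: 6.923, X: 8.440; B is limiting.
theoretical n(D) = (3/3) × 20.77 = 20.77 mol → 4320 g
% yield = 4050 / 4320 × 100 = 93.75 %

93.8 %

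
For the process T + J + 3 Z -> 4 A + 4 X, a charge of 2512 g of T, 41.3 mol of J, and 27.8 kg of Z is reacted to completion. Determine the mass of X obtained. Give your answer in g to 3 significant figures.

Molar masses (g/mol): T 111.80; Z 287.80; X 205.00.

18400 g

n(T) = 2512 / 111.80 = 22.47 mol
n(J) = 41.30 mol
n(Z) = 27.80×1000 / 287.80 = 96.59 mol
n/ν → T: 22.47, J: 41.30, Z: 32.20; T is limiting.
n(X) = (4/1) × 22.47 = 89.88 mol
mass = 89.88 × 205.00 = 18430 g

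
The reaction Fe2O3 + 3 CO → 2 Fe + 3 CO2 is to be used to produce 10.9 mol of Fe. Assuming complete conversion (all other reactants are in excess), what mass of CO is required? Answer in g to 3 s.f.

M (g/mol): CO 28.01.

458 g

n(Fe) = 10.90 mol
n(CO) = (3/2) × 10.90 = 16.35 mol
mass = 16.35 × 28.01 = 458.0 g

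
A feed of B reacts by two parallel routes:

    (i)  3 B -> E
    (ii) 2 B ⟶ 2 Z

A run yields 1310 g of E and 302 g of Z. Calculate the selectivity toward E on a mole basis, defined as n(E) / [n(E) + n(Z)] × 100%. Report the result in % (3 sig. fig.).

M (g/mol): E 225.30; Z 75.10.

59.1 %

n(E) = 1310 / 225.30 = 5.814 mol
n(Z) = 302 / 75.10 = 4.021 mol
selectivity = 5.814/(5.814+4.021) × 100 = 59.12 %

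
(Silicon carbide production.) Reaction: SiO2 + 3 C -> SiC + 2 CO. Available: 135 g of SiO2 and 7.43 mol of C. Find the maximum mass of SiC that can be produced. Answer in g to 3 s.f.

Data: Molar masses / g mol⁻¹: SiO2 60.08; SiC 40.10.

n(SiO2) = 135.0 / 60.08 = 2.247 mol
n(C) = 7.430 mol
n/ν for SiO2 = 2.247/1 = 2.247
n/ν for C = 7.430/3 = 2.477
Smallest n/ν is SiO2 → limiting reagent.
n(SiC) = (1/1) × 2.247 = 2.247 mol
mass = 2.247 × 40.10 = 90.10 g

90.1 g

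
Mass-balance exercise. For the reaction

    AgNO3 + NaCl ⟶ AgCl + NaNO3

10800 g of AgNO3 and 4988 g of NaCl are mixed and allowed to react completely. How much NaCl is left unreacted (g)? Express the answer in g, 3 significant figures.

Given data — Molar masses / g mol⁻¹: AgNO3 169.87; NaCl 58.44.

n(AgNO3) = 10800 / 169.87 = 63.58 mol
n(NaCl) = 4988 / 58.44 = 85.35 mol
n/ν for AgNO3 = 63.58/1 = 63.58
n/ν for NaCl = 85.35/1 = 85.35
Smallest n/ν is AgNO3 → limiting reagent.
NaCl consumed = (1/1) × 63.58 = 63.58 mol
NaCl remaining = 85.35 − 63.58 = 21.77 mol
mass = 21.77 × 58.44 = 1272 g

1270 g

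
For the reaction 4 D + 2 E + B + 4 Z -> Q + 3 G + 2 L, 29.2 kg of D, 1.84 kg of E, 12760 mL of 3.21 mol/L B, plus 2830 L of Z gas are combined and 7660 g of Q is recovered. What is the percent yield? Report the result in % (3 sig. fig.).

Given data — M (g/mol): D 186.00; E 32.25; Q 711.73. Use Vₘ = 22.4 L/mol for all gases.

37.7 %

n(D) = 29.20×1000 / 186.00 = 157.0 mol
n(E) = 1.840×1000 / 32.25 = 57.05 mol
n(B) = 3.21 × 12760/1000 = 40.96 mol
n(Z) = 2830 / 22.4 = 126.3 mol
n/ν for D = 157.0/4 = 39.25
n/ν for E = 57.05/2 = 28.53
n/ν for B = 40.96/1 = 40.96
n/ν for Z = 126.3/4 = 31.58
Smallest n/ν is E → limiting reagent.
theoretical n(Q) = (1/2) × 57.05 = 28.53 mol → 20310 g
% yield = 7660 / 20310 × 100 = 37.72 %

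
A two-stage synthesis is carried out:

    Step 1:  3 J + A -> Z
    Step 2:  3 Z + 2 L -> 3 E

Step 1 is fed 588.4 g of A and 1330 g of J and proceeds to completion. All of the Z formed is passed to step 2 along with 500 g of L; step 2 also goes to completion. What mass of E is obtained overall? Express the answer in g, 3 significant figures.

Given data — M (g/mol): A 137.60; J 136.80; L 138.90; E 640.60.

Step 1:
n(A) = 588.4 / 137.60 = 4.276 mol
n(J) = 1330 / 136.80 = 9.722 mol
n/ν for A = 4.276/1 = 4.276
n/ν for J = 9.722/3 = 3.241
Smallest n/ν is J → limiting reagent.
n(Z) produced = (1/3) × 9.722 = 3.241 mol
Step 2:
n(Z) available = 3.241 mol
n(L) = 500.0 / 138.90 = 3.600 mol
n/ν for Z = 3.241/3 = 1.080
n/ν for L = 3.600/2 = 1.800
Smallest n/ν is Z → limiting reagent.
n(E) = (3/3) × 3.241 = 3.241 mol
mass = 3.241 × 640.60 = 2076 g

2080 g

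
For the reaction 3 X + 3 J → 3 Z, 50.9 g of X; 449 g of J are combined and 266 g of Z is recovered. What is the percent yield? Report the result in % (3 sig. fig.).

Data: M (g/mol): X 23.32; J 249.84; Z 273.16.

54.2 %

n(X) = 50.90 / 23.32 = 2.183 mol
n(J) = 449.0 / 249.84 = 1.797 mol
n/ν → X: 0.7277, J: 0.5990; J is limiting.
theoretical n(Z) = (3/3) × 1.797 = 1.797 mol → 490.9 g
% yield = 266 / 490.9 × 100 = 54.19 %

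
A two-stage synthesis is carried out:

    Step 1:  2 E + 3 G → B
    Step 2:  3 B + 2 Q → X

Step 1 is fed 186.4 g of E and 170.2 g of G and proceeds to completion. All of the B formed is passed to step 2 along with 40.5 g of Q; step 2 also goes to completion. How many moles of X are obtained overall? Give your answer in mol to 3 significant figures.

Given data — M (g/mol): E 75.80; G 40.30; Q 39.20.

0.410 mol

Step 1:
n(E) = 186.4 / 75.80 = 2.459 mol
n(G) = 170.2 / 40.30 = 4.223 mol
n/ν for E = 2.459/2 = 1.230
n/ν for G = 4.223/3 = 1.408
Smallest n/ν is E → limiting reagent.
n(B) produced = (1/2) × 2.459 = 1.230 mol
Step 2:
n(B) available = 1.230 mol
n(Q) = 40.50 / 39.20 = 1.033 mol
n/ν for B = 1.230/3 = 0.4100
n/ν for Q = 1.033/2 = 0.5165
Smallest n/ν is B → limiting reagent.
n(X) = (1/3) × 1.230 = 0.4100 mol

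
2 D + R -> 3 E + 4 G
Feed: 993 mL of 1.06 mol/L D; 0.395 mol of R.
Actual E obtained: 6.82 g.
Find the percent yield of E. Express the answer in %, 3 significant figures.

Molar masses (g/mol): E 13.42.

42.9 %

n(D) = 1.06 × 993.0/1000 = 1.053 mol
n(R) = 0.3950 mol
n/ν → D: 0.5265, R: 0.3950; R is limiting.
theoretical n(E) = (3/1) × 0.3950 = 1.185 mol → 15.90 g
% yield = 6.82 / 15.90 × 100 = 42.89 %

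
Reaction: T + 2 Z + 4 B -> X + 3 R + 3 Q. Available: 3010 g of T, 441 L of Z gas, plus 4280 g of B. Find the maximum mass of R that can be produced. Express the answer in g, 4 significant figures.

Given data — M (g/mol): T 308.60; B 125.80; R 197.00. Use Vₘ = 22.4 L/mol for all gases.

n(T) = 3010 / 308.60 = 9.754 mol
n(Z) = 441.0 / 22.4 = 19.69 mol
n(B) = 4280 / 125.80 = 34.02 mol
n/ν for T = 9.754/1 = 9.754
n/ν for Z = 19.69/2 = 9.845
n/ν for B = 34.02/4 = 8.505
Smallest n/ν is B → limiting reagent.
n(R) = (3/4) × 34.02 = 25.52 mol
mass = 25.52 × 197.00 = 5027 g

5027 g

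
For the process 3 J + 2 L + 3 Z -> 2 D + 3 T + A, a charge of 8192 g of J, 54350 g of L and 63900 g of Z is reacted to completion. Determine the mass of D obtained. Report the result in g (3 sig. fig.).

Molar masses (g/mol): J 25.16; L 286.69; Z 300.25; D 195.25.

n(J) = 8192 / 25.16 = 325.6 mol
n(L) = 54350 / 286.69 = 189.6 mol
n(Z) = 63900 / 300.25 = 212.8 mol
n/ν for J = 325.6/3 = 108.5
n/ν for L = 189.6/2 = 94.80
n/ν for Z = 212.8/3 = 70.93
Smallest n/ν is Z → limiting reagent.
n(D) = (2/3) × 212.8 = 141.9 mol
mass = 141.9 × 195.25 = 27710 g

27700 g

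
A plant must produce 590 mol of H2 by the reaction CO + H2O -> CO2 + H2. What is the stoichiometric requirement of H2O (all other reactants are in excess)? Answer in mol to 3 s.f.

n(H2) = 590.0 mol
n(H2O) = (1/1) × 590.0 = 590.0 mol

590 mol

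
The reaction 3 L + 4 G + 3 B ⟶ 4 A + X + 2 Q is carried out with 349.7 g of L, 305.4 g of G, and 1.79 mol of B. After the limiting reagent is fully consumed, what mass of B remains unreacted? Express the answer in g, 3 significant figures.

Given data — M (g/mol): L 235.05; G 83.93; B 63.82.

n(L) = 349.7 / 235.05 = 1.488 mol
n(G) = 305.4 / 83.93 = 3.639 mol
n(B) = 1.790 mol
n/ν → L: 0.4960, G: 0.9098, B: 0.5967; L is limiting.
B consumed = (3/3) × 1.488 = 1.488 mol
B remaining = 1.790 − 1.488 = 0.3020 mol
mass = 0.3020 × 63.82 = 19.27 g

19.3 g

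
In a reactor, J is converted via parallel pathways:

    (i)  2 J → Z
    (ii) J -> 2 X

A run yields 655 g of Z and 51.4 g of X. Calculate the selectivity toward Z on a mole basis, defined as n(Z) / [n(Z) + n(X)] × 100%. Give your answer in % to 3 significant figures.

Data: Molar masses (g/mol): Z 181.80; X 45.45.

n(Z) = 655 / 181.80 = 3.603 mol
n(X) = 51.4 / 45.45 = 1.131 mol
selectivity = 3.603/(3.603+1.131) × 100 = 76.11 %

76.1 %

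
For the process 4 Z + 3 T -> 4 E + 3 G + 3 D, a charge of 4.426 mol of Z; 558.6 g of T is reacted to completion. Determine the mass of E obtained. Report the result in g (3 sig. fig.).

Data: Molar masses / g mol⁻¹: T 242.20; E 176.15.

542 g

n(Z) = 4.426 mol
n(T) = 558.6 / 242.20 = 2.306 mol
n/ν for Z = 4.426/4 = 1.107
n/ν for T = 2.306/3 = 0.7687
Smallest n/ν is T → limiting reagent.
n(E) = (4/3) × 2.306 = 3.075 mol
mass = 3.075 × 176.15 = 541.7 g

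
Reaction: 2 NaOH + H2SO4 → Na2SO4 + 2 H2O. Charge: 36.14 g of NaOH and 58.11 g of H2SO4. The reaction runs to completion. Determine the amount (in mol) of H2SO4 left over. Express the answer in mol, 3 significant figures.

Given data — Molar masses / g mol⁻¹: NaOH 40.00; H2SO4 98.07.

0.141 mol

n(NaOH) = 36.14 / 40.00 = 0.9035 mol
n(H2SO4) = 58.11 / 98.07 = 0.5925 mol
n/ν for NaOH = 0.9035/2 = 0.4518
n/ν for H2SO4 = 0.5925/1 = 0.5925
Smallest n/ν is NaOH → limiting reagent.
H2SO4 consumed = (1/2) × 0.9035 = 0.4518 mol
H2SO4 remaining = 0.5925 − 0.4518 = 0.1407 mol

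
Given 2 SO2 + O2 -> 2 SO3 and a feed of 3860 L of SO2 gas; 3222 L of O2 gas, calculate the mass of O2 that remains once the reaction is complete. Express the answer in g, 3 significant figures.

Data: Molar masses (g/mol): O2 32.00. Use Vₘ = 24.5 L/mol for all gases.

n(SO2) = 3860 / 24.5 = 157.6 mol
n(O2) = 3222 / 24.5 = 131.5 mol
n/ν → SO2: 78.80, O2: 131.5; SO2 is limiting.
O2 consumed = (1/2) × 157.6 = 78.80 mol
O2 remaining = 131.5 − 78.80 = 52.70 mol
mass = 52.70 × 32.00 = 1686 g

1690 g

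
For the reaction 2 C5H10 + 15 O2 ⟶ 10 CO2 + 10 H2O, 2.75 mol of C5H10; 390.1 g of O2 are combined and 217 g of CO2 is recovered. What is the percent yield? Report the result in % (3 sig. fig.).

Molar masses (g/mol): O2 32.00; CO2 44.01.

n(C5H10) = 2.750 mol
n(O2) = 390.1 / 32.00 = 12.19 mol
n/ν → C5H10: 1.375, O2: 0.8127; O2 is limiting.
theoretical n(CO2) = (10/15) × 12.19 = 8.127 mol → 357.7 g
% yield = 217 / 357.7 × 100 = 60.67 %

60.7 %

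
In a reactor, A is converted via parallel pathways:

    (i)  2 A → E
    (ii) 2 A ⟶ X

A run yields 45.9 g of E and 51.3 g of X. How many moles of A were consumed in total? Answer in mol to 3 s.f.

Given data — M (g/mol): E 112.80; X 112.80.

n(E) = 45.9 / 112.80 = 0.4069 mol
n(X) = 51.3 / 112.80 = 0.4548 mol
n(A) via (i) = (2/1)×0.4069 = 0.8138 mol
n(A) via (ii) = (2/1)×0.4548 = 0.9096 mol
total n(A) = 0.8138 + 0.9096 = 1.723 mol

1.72 mol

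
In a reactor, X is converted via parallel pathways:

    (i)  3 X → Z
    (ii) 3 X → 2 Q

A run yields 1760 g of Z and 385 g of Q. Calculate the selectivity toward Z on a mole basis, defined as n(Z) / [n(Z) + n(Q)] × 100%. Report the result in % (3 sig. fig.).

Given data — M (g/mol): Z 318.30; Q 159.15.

n(Z) = 1760 / 318.30 = 5.529 mol
n(Q) = 385 / 159.15 = 2.419 mol
selectivity = 5.529/(5.529+2.419) × 100 = 69.56 %

69.6 %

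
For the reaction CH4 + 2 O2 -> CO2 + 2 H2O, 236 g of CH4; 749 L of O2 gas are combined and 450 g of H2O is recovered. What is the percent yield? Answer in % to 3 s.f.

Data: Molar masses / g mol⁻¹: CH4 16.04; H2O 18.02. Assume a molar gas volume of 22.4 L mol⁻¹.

84.9 %

n(CH4) = 236.0 / 16.04 = 14.71 mol
n(O2) = 749.0 / 22.4 = 33.44 mol
n/ν → CH4: 14.71, O2: 16.72; CH4 is limiting.
theoretical n(H2O) = (2/1) × 14.71 = 29.42 mol → 530.1 g
% yield = 450 / 530.1 × 100 = 84.89 %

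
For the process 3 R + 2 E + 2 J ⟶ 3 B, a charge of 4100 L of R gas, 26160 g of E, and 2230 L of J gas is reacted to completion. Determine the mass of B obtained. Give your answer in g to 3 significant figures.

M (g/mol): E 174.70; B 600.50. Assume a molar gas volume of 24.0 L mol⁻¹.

83700 g

n(R) = 4100 / 24.0 = 170.8 mol
n(E) = 26160 / 174.70 = 149.7 mol
n(J) = 2230 / 24.0 = 92.92 mol
n/ν for R = 170.8/3 = 56.93
n/ν for E = 149.7/2 = 74.85
n/ν for J = 92.92/2 = 46.46
Smallest n/ν is J → limiting reagent.
n(B) = (3/2) × 92.92 = 139.4 mol
mass = 139.4 × 600.50 = 83710 g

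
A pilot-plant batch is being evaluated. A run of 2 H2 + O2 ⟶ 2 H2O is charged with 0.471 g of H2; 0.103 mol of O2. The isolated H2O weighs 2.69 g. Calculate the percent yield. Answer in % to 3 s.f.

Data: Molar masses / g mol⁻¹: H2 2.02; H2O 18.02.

n(H2) = 0.4710 / 2.02 = 0.2332 mol
n(O2) = 0.1030 mol
n/ν for H2 = 0.2332/2 = 0.1166
n/ν for O2 = 0.1030/1 = 0.1030
Smallest n/ν is O2 → limiting reagent.
theoretical n(H2O) = (2/1) × 0.1030 = 0.2060 mol → 3.712 g
% yield = 2.69 / 3.712 × 100 = 72.47 %

72.5 %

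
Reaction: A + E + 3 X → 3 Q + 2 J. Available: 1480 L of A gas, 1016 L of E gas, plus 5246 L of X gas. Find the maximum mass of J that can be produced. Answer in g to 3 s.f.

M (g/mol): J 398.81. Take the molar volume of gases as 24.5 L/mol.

n(A) = 1480 / 24.5 = 60.41 mol
n(E) = 1016 / 24.5 = 41.47 mol
n(X) = 5246 / 24.5 = 214.1 mol
n/ν for A = 60.41/1 = 60.41
n/ν for E = 41.47/1 = 41.47
n/ν for X = 214.1/3 = 71.37
Smallest n/ν is E → limiting reagent.
n(J) = (2/1) × 41.47 = 82.94 mol
mass = 82.94 × 398.81 = 33080 g

33100 g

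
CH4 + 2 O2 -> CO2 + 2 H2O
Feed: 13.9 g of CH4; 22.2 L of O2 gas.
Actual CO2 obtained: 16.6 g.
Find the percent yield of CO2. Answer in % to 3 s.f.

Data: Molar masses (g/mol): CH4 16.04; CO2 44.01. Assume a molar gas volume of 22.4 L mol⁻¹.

n(CH4) = 13.90 / 16.04 = 0.8666 mol
n(O2) = 22.20 / 22.4 = 0.9911 mol
n/ν for CH4 = 0.8666/1 = 0.8666
n/ν for O2 = 0.9911/2 = 0.4956
Smallest n/ν is O2 → limiting reagent.
theoretical n(CO2) = (1/2) × 0.9911 = 0.4956 mol → 21.81 g
% yield = 16.6 / 21.81 × 100 = 76.11 %

76.1 %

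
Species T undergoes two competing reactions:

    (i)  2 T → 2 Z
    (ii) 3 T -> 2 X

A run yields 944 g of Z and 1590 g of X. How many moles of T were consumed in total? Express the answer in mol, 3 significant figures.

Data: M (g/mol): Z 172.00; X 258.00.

n(Z) = 944 / 172.00 = 5.488 mol
n(X) = 1590 / 258.00 = 6.163 mol
n(T) via (i) = (2/2)×5.488 = 5.488 mol
n(T) via (ii) = (3/2)×6.163 = 9.245 mol
total n(T) = 5.488 + 9.245 = 14.73 mol

14.7 mol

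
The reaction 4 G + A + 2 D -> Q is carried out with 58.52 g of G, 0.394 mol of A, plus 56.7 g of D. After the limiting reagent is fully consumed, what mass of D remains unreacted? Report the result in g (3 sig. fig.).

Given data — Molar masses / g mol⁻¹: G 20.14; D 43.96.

22.1 g

n(G) = 58.52 / 20.14 = 2.906 mol
n(A) = 0.3940 mol
n(D) = 56.70 / 43.96 = 1.290 mol
n/ν for G = 2.906/4 = 0.7265
n/ν for A = 0.3940/1 = 0.3940
n/ν for D = 1.290/2 = 0.6450
Smallest n/ν is A → limiting reagent.
D consumed = (2/1) × 0.3940 = 0.7880 mol
D remaining = 1.290 − 0.7880 = 0.5020 mol
mass = 0.5020 × 43.96 = 22.07 g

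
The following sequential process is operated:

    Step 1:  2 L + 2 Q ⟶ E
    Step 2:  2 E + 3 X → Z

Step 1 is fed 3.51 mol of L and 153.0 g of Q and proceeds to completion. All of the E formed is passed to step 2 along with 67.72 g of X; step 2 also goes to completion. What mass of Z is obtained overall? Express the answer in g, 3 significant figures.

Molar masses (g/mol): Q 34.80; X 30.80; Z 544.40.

Step 1:
n(L) = 3.510 mol
n(Q) = 153.0 / 34.80 = 4.397 mol
n/ν for L = 3.510/2 = 1.755
n/ν for Q = 4.397/2 = 2.199
Smallest n/ν is L → limiting reagent.
n(E) produced = (1/2) × 3.510 = 1.755 mol
Step 2:
n(E) available = 1.755 mol
n(X) = 67.72 / 30.80 = 2.199 mol
n/ν for E = 1.755/2 = 0.8775
n/ν for X = 2.199/3 = 0.7330
Smallest n/ν is X → limiting reagent.
n(Z) = (1/3) × 2.199 = 0.7330 mol
mass = 0.7330 × 544.40 = 399.0 g

399 g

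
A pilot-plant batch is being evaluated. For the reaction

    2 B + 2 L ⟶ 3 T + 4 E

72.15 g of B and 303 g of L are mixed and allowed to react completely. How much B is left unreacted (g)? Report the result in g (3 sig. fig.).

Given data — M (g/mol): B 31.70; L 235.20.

n(B) = 72.15 / 31.70 = 2.276 mol
n(L) = 303.0 / 235.20 = 1.288 mol
n/ν for B = 2.276/2 = 1.138
n/ν for L = 1.288/2 = 0.6440
Smallest n/ν is L → limiting reagent.
B consumed = (2/2) × 1.288 = 1.288 mol
B remaining = 2.276 − 1.288 = 0.9880 mol
mass = 0.9880 × 31.70 = 31.32 g

31.3 g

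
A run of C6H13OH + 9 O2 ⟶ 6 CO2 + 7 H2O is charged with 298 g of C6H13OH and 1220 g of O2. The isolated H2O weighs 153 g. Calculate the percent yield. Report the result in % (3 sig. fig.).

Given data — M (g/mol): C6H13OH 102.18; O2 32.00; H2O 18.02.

n(C6H13OH) = 298.0 / 102.18 = 2.916 mol
n(O2) = 1220 / 32.00 = 38.13 mol
n/ν for C6H13OH = 2.916/1 = 2.916
n/ν for O2 = 38.13/9 = 4.237
Smallest n/ν is C6H13OH → limiting reagent.
theoretical n(H2O) = (7/1) × 2.916 = 20.41 mol → 367.8 g
% yield = 153 / 367.8 × 100 = 41.60 %

41.6 %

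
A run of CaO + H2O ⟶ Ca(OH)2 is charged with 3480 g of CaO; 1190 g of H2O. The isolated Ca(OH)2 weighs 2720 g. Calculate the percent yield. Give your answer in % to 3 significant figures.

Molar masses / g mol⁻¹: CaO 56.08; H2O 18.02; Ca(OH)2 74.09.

59.2 %

n(CaO) = 3480 / 56.08 = 62.05 mol
n(H2O) = 1190 / 18.02 = 66.04 mol
n/ν for CaO = 62.05/1 = 62.05
n/ν for H2O = 66.04/1 = 66.04
Smallest n/ν is CaO → limiting reagent.
theoretical n(Ca(OH)2) = (1/1) × 62.05 = 62.05 mol → 4597 g
% yield = 2720 / 4597 × 100 = 59.17 %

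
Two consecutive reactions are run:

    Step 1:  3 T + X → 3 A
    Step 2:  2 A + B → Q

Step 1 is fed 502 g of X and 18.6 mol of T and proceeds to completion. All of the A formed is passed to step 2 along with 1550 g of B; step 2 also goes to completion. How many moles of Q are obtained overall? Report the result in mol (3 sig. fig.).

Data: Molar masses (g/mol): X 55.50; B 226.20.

Step 1:
n(X) = 502.0 / 55.50 = 9.045 mol
n(T) = 18.60 mol
n/ν for X = 9.045/1 = 9.045
n/ν for T = 18.60/3 = 6.200
Smallest n/ν is T → limiting reagent.
n(A) produced = (3/3) × 18.60 = 18.60 mol
Step 2:
n(A) available = 18.60 mol
n(B) = 1550 / 226.20 = 6.852 mol
n/ν for A = 18.60/2 = 9.300
n/ν for B = 6.852/1 = 6.852
Smallest n/ν is B → limiting reagent.
n(Q) = (1/1) × 6.852 = 6.852 mol

6.85 mol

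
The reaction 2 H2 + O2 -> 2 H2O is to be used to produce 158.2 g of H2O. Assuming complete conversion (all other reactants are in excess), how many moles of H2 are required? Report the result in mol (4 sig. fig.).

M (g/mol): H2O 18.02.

8.779 mol

n(H2O) = 158.2 / 18.02 = 8.779 mol
n(H2) = (2/2) × 8.779 = 8.779 mol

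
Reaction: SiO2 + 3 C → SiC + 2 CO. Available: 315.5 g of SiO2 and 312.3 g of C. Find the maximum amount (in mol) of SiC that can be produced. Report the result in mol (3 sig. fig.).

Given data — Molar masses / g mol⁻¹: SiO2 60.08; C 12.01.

n(SiO2) = 315.5 / 60.08 = 5.251 mol
n(C) = 312.3 / 12.01 = 26.00 mol
n/ν for SiO2 = 5.251/1 = 5.251
n/ν for C = 26.00/3 = 8.667
Smallest n/ν is SiO2 → limiting reagent.
n(SiC) = (1/1) × 5.251 = 5.251 mol

5.25 mol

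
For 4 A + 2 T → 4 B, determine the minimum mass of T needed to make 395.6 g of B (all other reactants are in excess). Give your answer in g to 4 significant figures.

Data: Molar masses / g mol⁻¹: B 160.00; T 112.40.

139.0 g

n(B) = 395.6 / 160.00 = 2.473 mol
n(T) = (2/4) × 2.473 = 1.237 mol
mass = 1.237 × 112.40 = 139.0 g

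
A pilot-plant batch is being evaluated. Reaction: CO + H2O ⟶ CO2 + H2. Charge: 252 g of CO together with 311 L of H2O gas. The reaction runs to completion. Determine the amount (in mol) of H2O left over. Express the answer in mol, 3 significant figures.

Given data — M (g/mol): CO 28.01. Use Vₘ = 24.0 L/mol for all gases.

n(CO) = 252.0 / 28.01 = 8.997 mol
n(H2O) = 311.0 / 24.0 = 12.96 mol
n/ν for CO = 8.997/1 = 8.997
n/ν for H2O = 12.96/1 = 12.96
Smallest n/ν is CO → limiting reagent.
H2O consumed = (1/1) × 8.997 = 8.997 mol
H2O remaining = 12.96 − 8.997 = 3.963 mol

3.96 mol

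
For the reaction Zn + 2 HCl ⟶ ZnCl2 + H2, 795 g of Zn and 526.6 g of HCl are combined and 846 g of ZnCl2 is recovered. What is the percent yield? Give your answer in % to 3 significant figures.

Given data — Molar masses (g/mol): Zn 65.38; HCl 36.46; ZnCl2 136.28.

86.0 %

n(Zn) = 795.0 / 65.38 = 12.16 mol
n(HCl) = 526.6 / 36.46 = 14.44 mol
n/ν → Zn: 12.16, HCl: 7.220; HCl is limiting.
theoretical n(ZnCl2) = (1/2) × 14.44 = 7.220 mol → 983.9 g
% yield = 846 / 983.9 × 100 = 85.98 %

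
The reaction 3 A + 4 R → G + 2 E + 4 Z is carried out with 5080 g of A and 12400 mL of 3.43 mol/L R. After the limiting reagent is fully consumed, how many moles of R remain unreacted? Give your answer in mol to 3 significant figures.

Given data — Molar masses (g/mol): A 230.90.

n(A) = 5080 / 230.90 = 22.00 mol
n(R) = 3.43 × 12400/1000 = 42.53 mol
n/ν for A = 22.00/3 = 7.333
n/ν for R = 42.53/4 = 10.63
Smallest n/ν is A → limiting reagent.
R consumed = (4/3) × 22.00 = 29.33 mol
R remaining = 42.53 − 29.33 = 13.20 mol

13.2 mol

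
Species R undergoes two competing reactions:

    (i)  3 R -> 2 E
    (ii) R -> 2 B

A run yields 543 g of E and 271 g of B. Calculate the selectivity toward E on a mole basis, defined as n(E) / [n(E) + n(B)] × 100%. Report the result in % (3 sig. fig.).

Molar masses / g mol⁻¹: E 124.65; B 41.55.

40.0 %

n(E) = 543 / 124.65 = 4.356 mol
n(B) = 271 / 41.55 = 6.522 mol
selectivity = 4.356/(4.356+6.522) × 100 = 40.04 %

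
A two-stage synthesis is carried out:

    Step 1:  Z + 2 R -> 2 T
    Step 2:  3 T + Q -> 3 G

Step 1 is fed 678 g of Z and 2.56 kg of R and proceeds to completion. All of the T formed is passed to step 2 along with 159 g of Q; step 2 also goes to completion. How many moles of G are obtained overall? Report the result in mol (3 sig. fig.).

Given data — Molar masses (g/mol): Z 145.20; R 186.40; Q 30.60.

Step 1:
n(Z) = 678.0 / 145.20 = 4.669 mol
n(R) = 2.560×1000 / 186.40 = 13.73 mol
n/ν → Z: 4.669, R: 6.865; Z is limiting.
n(T) produced = (2/1) × 4.669 = 9.338 mol
Step 2:
n(T) available = 9.338 mol
n(Q) = 159.0 / 30.60 = 5.196 mol
n/ν → T: 3.113, Q: 5.196; T is limiting.
n(G) = (3/3) × 9.338 = 9.338 mol

9.34 mol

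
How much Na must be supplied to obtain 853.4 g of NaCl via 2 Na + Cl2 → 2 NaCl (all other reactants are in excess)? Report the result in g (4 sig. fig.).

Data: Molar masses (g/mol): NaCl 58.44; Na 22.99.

335.7 g

n(NaCl) = 853.4 / 58.44 = 14.60 mol
n(Na) = (2/2) × 14.60 = 14.60 mol
mass = 14.60 × 22.99 = 335.7 g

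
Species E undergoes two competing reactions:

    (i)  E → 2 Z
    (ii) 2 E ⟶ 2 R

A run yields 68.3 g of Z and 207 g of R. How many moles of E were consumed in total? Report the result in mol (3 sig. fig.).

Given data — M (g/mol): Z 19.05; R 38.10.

n(Z) = 68.3 / 19.05 = 3.585 mol
n(R) = 207 / 38.10 = 5.433 mol
n(E) via (i) = (1/2)×3.585 = 1.793 mol
n(E) via (ii) = (2/2)×5.433 = 5.433 mol
total n(E) = 1.793 + 5.433 = 7.226 mol

7.23 mol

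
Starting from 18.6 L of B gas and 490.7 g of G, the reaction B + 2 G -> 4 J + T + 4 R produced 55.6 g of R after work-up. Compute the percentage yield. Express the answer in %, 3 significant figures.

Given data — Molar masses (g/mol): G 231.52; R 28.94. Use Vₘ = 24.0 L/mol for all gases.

62.0 %

n(B) = 18.60 / 24.0 = 0.7750 mol
n(G) = 490.7 / 231.52 = 2.119 mol
n/ν for B = 0.7750/1 = 0.7750
n/ν for G = 2.119/2 = 1.060
Smallest n/ν is B → limiting reagent.
theoretical n(R) = (4/1) × 0.7750 = 3.100 mol → 89.71 g
% yield = 55.6 / 89.71 × 100 = 61.98 %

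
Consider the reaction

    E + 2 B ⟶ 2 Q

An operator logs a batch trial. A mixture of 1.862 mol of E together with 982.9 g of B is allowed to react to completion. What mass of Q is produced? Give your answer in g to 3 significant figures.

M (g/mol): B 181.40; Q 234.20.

872 g

n(E) = 1.862 mol
n(B) = 982.9 / 181.40 = 5.418 mol
n/ν for E = 1.862/1 = 1.862
n/ν for B = 5.418/2 = 2.709
Smallest n/ν is E → limiting reagent.
n(Q) = (2/1) × 1.862 = 3.724 mol
mass = 3.724 × 234.20 = 872.2 g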